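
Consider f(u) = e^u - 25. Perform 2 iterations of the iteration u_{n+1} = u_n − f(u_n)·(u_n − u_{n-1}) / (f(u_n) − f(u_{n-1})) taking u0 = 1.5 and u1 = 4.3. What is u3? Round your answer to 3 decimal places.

f(1.5) = -20.51831, f(4.3) = 48.69979
u2 = 4.30000 − 48.69979·(4.30000 − 1.50000) / (48.69979 − (-20.51831)) = 4.30000 − (136.35942)/(69.21810) = 2.33000
f(2.33000) = -14.72202
u3 = 2.33000 − (-14.72202)·(2.33000 − 4.30000) / (-14.72202 − 48.69979) = 2.33000 − (29.00233)/(-63.42182) = 2.78730

2.787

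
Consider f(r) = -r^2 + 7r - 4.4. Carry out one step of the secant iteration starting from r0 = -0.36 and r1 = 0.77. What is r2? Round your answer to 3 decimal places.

f(-0.36) = -7.04960, f(0.77) = 0.39710
r2 = 0.77000 − 0.39710·(0.77000 − (-0.36000)) / (0.39710 − (-7.04960)) = 0.77000 − (0.44872)/(7.44670) = 0.70974

0.710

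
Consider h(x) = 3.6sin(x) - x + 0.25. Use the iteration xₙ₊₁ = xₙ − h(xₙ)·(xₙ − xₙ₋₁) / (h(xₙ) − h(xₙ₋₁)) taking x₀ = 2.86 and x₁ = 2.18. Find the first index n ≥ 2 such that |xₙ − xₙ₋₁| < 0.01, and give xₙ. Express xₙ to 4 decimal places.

n = 4, xₙ = 2.4752

h(2.86) = -1.609611, h(2.18) = 1.022374
x₂ = 2.180000 − 1.022374·(-0.680000)/(2.631985) = 2.444141;  |Δ| = 0.264141
h(2.444141) = 0.118019
x₃ = 2.444141 − 0.118019·(0.264141)/(-0.904355) = 2.478611;  |Δ| = 0.034471
h(2.478611) = -0.012922
x₄ = 2.478611 − (-0.012922)·(0.034471)/(-0.130941) = 2.475210;  |Δ| = 0.003402
|x₄ − x₃| = 0.003402 < 0.01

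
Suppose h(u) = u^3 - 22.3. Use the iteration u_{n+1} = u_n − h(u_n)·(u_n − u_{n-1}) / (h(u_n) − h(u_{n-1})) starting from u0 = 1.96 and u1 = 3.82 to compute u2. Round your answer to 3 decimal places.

2.530

h(1.96) = -14.77046, h(3.82) = 33.44297
u2 = 3.82000 − 33.44297·(3.82000 − 1.96000) / (33.44297 − (-14.77046)) = 3.82000 − (62.20392)/(48.21343) = 2.52982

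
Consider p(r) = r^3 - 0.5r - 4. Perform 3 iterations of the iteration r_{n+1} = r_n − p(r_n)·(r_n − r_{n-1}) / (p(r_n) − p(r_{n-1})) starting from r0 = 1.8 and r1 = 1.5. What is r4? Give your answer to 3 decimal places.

p(1.8) = 0.93200, p(1.5) = -1.37500
r2 = 1.50000 − (-1.37500)·(1.50000 − 1.80000) / (-1.37500 − 0.93200) = 1.50000 − (0.41250)/(-2.30700) = 1.67880
p(1.67880) = -0.10789
r3 = 1.67880 − (-0.10789)·(1.67880 − 1.50000) / (-0.10789 − (-1.37500)) = 1.67880 − (-0.01929)/(1.26711) = 1.69403
p(1.69403) = 0.01439
r4 = 1.69403 − 0.01439·(1.69403 − 1.67880) / (0.01439 − (-0.10789)) = 1.69403 − (0.00022)/(0.12229) = 1.69224

1.692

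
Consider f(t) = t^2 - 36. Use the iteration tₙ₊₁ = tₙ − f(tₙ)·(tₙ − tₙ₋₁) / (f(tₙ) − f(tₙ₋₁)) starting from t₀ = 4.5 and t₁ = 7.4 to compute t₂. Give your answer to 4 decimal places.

f(4.5) = -15.750000, f(7.4) = 18.760000
t₂ = 7.400000 − 18.760000·(7.400000 − 4.500000) / (18.760000 − (-15.750000)) = 7.400000 − (54.404000)/(34.510000) = 5.823529

5.8235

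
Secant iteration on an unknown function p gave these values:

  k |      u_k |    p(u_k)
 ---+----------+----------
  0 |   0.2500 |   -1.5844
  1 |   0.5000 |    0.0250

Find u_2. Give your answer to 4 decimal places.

0.4961

u_2 = 0.5000 − 0.0250·(0.5000 − 0.2500) / (0.0250 − (-1.5844))
   = 0.5000 − (0.006250)/(1.609400) = 0.496117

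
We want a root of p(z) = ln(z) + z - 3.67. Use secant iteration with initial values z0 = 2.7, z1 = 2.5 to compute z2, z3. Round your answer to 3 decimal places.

p(2.7) = 0.02325, p(2.5) = -0.25371
z2 = 2.50000 − (-0.25371)·(2.50000 − 2.70000) / (-0.25371 − 0.02325) = 2.50000 − (0.05074)/(-0.27696) = 2.68321
p(2.68321) = 0.00022
z3 = 2.68321 − 0.00022·(2.68321 − 2.50000) / (0.00022 − (-0.25371)) = 2.68321 − (0.00004)/(0.25393) = 2.68305

2.683, 2.683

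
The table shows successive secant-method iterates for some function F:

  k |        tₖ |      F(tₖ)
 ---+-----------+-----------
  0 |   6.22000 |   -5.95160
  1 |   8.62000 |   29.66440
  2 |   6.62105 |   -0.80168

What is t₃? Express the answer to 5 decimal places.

t₃ = 6.62105 − (-0.80168)·(6.62105 − 8.62000) / (-0.80168 − 29.66440)
   = 6.62105 − (1.6025182)/(-30.4660800) = 6.6736501

6.67365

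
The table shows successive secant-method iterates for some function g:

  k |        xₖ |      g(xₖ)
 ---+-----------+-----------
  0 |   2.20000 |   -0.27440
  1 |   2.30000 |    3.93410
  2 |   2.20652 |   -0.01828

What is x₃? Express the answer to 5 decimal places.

x₃ = 2.20652 − (-0.01828)·(2.20652 − 2.30000) / (-0.01828 − 3.93410)
   = 2.20652 − (0.0017088)/(-3.9523800) = 2.2069524

2.20695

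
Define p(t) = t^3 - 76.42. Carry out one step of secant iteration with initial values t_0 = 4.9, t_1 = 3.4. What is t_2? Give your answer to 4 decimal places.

p(4.9) = 41.229000, p(3.4) = -37.116000
t_2 = 3.400000 − (-37.116000)·(3.400000 − 4.900000) / (-37.116000 − 41.229000) = 3.400000 − (55.674000)/(-78.345000) = 4.110626

4.1106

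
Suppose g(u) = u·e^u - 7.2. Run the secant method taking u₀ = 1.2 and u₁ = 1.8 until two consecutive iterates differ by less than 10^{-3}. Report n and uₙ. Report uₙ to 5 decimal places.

n = 5, uₙ = 1.54139

g(1.2) = -3.2158597, g(1.8) = 3.6893654
u₂ = 1.8000000 − 3.6893654·(0.6000000)/(6.9052251) = 1.4794284;  |Δ| = 0.3205716
g(1.4794284) = -0.7046655
u₃ = 1.4794284 − (-0.7046655)·(-0.3205716)/(-4.3940309) = 1.5308381;  |Δ| = 0.0514097
g(1.5308381) = -0.1243918
u₄ = 1.5308381 − (-0.1243918)·(0.0514097)/(0.5802737) = 1.5418586;  |Δ| = 0.0110206
g(1.5418586) = 0.0055187
u₅ = 1.5418586 − 0.0055187·(0.0110206)/(0.1299106) = 1.5413905;  |Δ| = 0.0004682
|u₅ − u₄| = 0.0004682 < 10^{-3}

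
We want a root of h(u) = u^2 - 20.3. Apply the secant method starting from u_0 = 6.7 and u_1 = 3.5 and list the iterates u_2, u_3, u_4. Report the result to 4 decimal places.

h(6.7) = 24.590000, h(3.5) = -8.050000
u_2 = 3.500000 − (-8.050000)·(3.500000 − 6.700000) / (-8.050000 − 24.590000) = 3.500000 − (25.760000)/(-32.640000) = 4.289216
h(4.289216) = -1.902629
u_3 = 4.289216 − (-1.902629)·(4.289216 − 3.500000) / (-1.902629 − (-8.050000)) = 4.289216 − (-1.501584)/(6.147371) = 4.533480
h(4.533480) = 0.252443
u_4 = 4.533480 − 0.252443·(4.533480 − 4.289216) / (0.252443 − (-1.902629)) = 4.533480 − (0.061663)/(2.155071) = 4.504867

4.2892, 4.5335, 4.5049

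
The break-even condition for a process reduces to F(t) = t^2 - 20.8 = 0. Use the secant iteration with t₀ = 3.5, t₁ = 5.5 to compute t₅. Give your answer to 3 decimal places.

4.561

F(3.5) = -8.55000, F(5.5) = 9.45000
t₂ = 5.50000 − 9.45000·(5.50000 − 3.50000) / (9.45000 − (-8.55000)) = 5.50000 − (18.90000)/(18.00000) = 4.45000
F(4.45000) = -0.99750
t₃ = 4.45000 − (-0.99750)·(4.45000 − 5.50000) / (-0.99750 − 9.45000) = 4.45000 − (1.04737)/(-10.44750) = 4.55025
F(4.55025) = -0.09521
t₄ = 4.55025 − (-0.09521)·(4.55025 − 4.45000) / (-0.09521 − (-0.99750)) = 4.55025 − (-0.00955)/(0.90229) = 4.56083
F(4.56083) = 0.00117
t₅ = 4.56083 − 0.00117·(4.56083 − 4.55025) / (0.00117 − (-0.09521)) = 4.56083 − (0.00001)/(0.09639) = 4.56070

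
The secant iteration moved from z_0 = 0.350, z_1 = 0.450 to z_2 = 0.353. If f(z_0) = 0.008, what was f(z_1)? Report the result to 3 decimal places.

-0.259

The secant line through (0.350, 0.008) and (0.450, f(z_1)) crosses zero at z_2 = 0.353.
So (0.350, 0.008), (0.450, f(z_1)), (0.353, 0) are collinear:
f(z_1) = 0.008 · (0.450 − 0.353) / (0.350 − 0.353) = 0.008 · (0.09700)/(-0.00300) = -0.25867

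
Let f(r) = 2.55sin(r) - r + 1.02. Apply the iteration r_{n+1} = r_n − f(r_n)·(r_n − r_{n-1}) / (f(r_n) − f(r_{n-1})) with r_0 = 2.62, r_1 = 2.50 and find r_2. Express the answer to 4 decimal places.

f(2.62) = -0.329433, f(2.50) = 0.046104
r_2 = 2.500000 − 0.046104·(2.500000 − 2.620000) / (0.046104 − (-0.329433)) = 2.500000 − (-0.005532)/(0.375537) = 2.514732

2.5147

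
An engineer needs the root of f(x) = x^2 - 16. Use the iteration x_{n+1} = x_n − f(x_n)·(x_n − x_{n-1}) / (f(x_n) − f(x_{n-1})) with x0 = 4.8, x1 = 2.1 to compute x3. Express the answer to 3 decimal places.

4.071

f(4.8) = 7.04000, f(2.1) = -11.59000
x2 = 2.10000 − (-11.59000)·(2.10000 − 4.80000) / (-11.59000 − 7.04000) = 2.10000 − (31.29300)/(-18.63000) = 3.77971
f(3.77971) = -1.71379
x3 = 3.77971 − (-1.71379)·(3.77971 − 2.10000) / (-1.71379 − (-11.59000)) = 3.77971 − (-2.87867)/(9.87621) = 4.07119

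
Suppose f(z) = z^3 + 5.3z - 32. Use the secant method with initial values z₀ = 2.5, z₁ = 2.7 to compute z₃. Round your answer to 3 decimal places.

f(2.5) = -3.12500, f(2.7) = 1.99300
z₂ = 2.70000 − 1.99300·(2.70000 − 2.50000) / (1.99300 − (-3.12500)) = 2.70000 − (0.39860)/(5.11800) = 2.62212
f(2.62212) = -0.07439
z₃ = 2.62212 − (-0.07439)·(2.62212 − 2.70000) / (-0.07439 − 1.99300) = 2.62212 − (0.00579)/(-2.06739) = 2.62492

2.625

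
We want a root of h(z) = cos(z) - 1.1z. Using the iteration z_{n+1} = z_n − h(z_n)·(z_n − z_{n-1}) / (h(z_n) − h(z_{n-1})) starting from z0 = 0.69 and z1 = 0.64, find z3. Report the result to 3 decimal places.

0.697

h(0.69) = 0.01225, h(0.64) = 0.09810
z2 = 0.64000 − 0.09810·(0.64000 − 0.69000) / (0.09810 − 0.01225) = 0.64000 − (-0.00490)/(0.08585) = 0.69713
h(0.69713) = -0.00016
z3 = 0.69713 − (-0.00016)·(0.69713 − 0.64000) / (-0.00016 − 0.09810) = 0.69713 − (-0.00001)/(-0.09825) = 0.69704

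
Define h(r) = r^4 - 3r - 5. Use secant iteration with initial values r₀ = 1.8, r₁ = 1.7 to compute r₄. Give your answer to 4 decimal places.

h(1.8) = 0.097600, h(1.7) = -1.747900
r₂ = 1.700000 − (-1.747900)·(1.700000 − 1.800000) / (-1.747900 − 0.097600) = 1.700000 − (0.174790)/(-1.845500) = 1.794711
h(1.794711) = -0.009363
r₃ = 1.794711 − (-0.009363)·(1.794711 − 1.700000) / (-0.009363 − (-1.747900)) = 1.794711 − (-0.000887)/(1.738537) = 1.795222
h(1.795222) = 0.000906
r₄ = 1.795222 − 0.000906·(1.795222 − 1.794711) / (0.000906 − (-0.009363)) = 1.795222 − (0.000000)/(0.010269) = 1.795177

1.7952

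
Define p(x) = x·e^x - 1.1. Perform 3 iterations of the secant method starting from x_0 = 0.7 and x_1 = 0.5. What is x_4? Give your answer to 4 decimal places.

p(0.7) = 0.309627, p(0.5) = -0.275639
x_2 = 0.500000 − (-0.275639)·(0.500000 − 0.700000) / (-0.275639 − 0.309627) = 0.500000 − (0.055128)/(-0.585266) = 0.594193
p(0.594193) = -0.023579
x_3 = 0.594193 − (-0.023579)·(0.594193 − 0.500000) / (-0.023579 − (-0.275639)) = 0.594193 − (-0.002221)/(0.252060) = 0.603004
p(0.603004) = 0.002051
x_4 = 0.603004 − 0.002051·(0.603004 − 0.594193) / (0.002051 − (-0.023579)) = 0.603004 − (0.000018)/(0.025630) = 0.602299

0.6023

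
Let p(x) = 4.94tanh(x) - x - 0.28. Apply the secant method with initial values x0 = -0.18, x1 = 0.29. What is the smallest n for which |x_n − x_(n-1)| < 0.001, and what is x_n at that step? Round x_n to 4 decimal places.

p(-0.18) = -0.979719, p(0.29) = 0.823746
x2 = 0.290000 − 0.823746·(0.470000)/(1.803465) = 0.075324;  |Δ| = 0.214676
p(0.075324) = 0.016075
x3 = 0.075324 − 0.016075·(-0.214676)/(-0.807671) = 0.071051;  |Δ| = 0.004273
p(0.071051) = -0.000647
x4 = 0.071051 − (-0.000647)·(-0.004273)/(-0.016721) = 0.071217;  |Δ| = 0.000165
|x4 − x3| = 0.000165 < 0.001

n = 4, x_n = 0.0712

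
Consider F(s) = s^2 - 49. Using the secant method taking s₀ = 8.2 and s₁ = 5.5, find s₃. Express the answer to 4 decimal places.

F(8.2) = 18.240000, F(5.5) = -18.750000
s₂ = 5.500000 − (-18.750000)·(5.500000 − 8.200000) / (-18.750000 − 18.240000) = 5.500000 − (50.625000)/(-36.990000) = 6.868613
F(6.868613) = -1.822154
s₃ = 6.868613 − (-1.822154)·(6.868613 − 5.500000) / (-1.822154 − (-18.750000)) = 6.868613 − (-2.493823)/(16.927846) = 7.015934

7.0159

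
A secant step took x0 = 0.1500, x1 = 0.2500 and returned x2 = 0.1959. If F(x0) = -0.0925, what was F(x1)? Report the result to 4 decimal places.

0.1090

The secant line through (0.1500, -0.0925) and (0.2500, F(x1)) crosses zero at x2 = 0.1959.
So (0.1500, -0.0925), (0.2500, F(x1)), (0.1959, 0) are collinear:
F(x1) = -0.0925 · (0.2500 − 0.1959) / (0.1500 − 0.1959) = -0.0925 · (0.054100)/(-0.045900) = 0.109025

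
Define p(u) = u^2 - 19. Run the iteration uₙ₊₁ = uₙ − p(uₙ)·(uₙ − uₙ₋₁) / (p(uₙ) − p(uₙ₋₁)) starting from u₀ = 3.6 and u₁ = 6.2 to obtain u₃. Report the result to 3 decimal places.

p(3.6) = -6.04000, p(6.2) = 19.44000
u₂ = 6.20000 − 19.44000·(6.20000 − 3.60000) / (19.44000 − (-6.04000)) = 6.20000 − (50.54400)/(25.48000) = 4.21633
p(4.21633) = -1.22259
u₃ = 4.21633 − (-1.22259)·(4.21633 − 6.20000) / (-1.22259 − 19.44000) = 4.21633 − (2.42522)/(-20.66259) = 4.33370

4.334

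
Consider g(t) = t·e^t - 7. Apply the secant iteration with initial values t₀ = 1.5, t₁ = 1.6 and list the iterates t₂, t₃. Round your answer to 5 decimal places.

g(1.5) = -0.2774664, g(1.6) = 0.9248519
t₂ = 1.6000000 − 0.9248519·(1.6000000 − 1.5000000) / (0.9248519 − (-0.2774664)) = 1.6000000 − (0.0924852)/(1.2023183) = 1.5230776
g(1.5230776) = -0.0146811
t₃ = 1.5230776 − (-0.0146811)·(1.5230776 − 1.6000000) / (-0.0146811 − 0.9248519) = 1.5230776 − (0.0011293)/(-0.9395329) = 1.5242796

1.52308, 1.52428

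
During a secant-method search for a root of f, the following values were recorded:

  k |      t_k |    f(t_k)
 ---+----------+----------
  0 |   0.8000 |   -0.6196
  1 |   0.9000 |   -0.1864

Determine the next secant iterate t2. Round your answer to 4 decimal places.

0.9430

t2 = 0.9000 − (-0.1864)·(0.9000 − 0.8000) / (-0.1864 − (-0.6196))
   = 0.9000 − (-0.018640)/(0.433200) = 0.943029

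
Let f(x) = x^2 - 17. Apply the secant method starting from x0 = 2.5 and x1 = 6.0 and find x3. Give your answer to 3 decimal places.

4.054

f(2.5) = -10.75000, f(6.0) = 19.00000
x2 = 6.00000 − 19.00000·(6.00000 − 2.50000) / (19.00000 − (-10.75000)) = 6.00000 − (66.50000)/(29.75000) = 3.76471
f(3.76471) = -2.82699
x3 = 3.76471 − (-2.82699)·(3.76471 − 6.00000) / (-2.82699 − 19.00000) = 3.76471 − (6.31915)/(-21.82699) = 4.05422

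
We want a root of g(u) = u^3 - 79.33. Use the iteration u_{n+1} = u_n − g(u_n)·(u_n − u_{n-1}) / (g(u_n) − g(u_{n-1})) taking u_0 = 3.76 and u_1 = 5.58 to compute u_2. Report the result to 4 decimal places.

4.1550

g(3.76) = -26.172624, g(5.58) = 94.411112
u_2 = 5.580000 − 94.411112·(5.580000 − 3.760000) / (94.411112 − (-26.172624)) = 5.580000 − (171.828224)/(120.583736) = 4.155030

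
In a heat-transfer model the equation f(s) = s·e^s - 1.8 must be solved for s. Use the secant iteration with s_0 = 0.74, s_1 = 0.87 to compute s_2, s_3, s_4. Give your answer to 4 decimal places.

f(0.74) = -0.249008, f(0.87) = 0.276612
s_2 = 0.870000 − 0.276612·(0.870000 − 0.740000) / (0.276612 − (-0.249008)) = 0.870000 − (0.035960)/(0.525620) = 0.801586
f(0.801586) = -0.013205
s_3 = 0.801586 − (-0.013205)·(0.801586 − 0.870000) / (-0.013205 − 0.276612) = 0.801586 − (0.000903)/(-0.289817) = 0.804703
f(0.804703) = -0.000657
s_4 = 0.804703 − (-0.000657)·(0.804703 − 0.801586) / (-0.000657 − (-0.013205)) = 0.804703 − (-0.000002)/(0.012548) = 0.804866

0.8016, 0.8047, 0.8049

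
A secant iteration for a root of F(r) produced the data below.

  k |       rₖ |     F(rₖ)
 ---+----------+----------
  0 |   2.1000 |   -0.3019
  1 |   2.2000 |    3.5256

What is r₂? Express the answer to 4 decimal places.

r₂ = 2.2000 − 3.5256·(2.2000 − 2.1000) / (3.5256 − (-0.3019))
   = 2.2000 − (0.352560)/(3.827500) = 2.107888

2.1079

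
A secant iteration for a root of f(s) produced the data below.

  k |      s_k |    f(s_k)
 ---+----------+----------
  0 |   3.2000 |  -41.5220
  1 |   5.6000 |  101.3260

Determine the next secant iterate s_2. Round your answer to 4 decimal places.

s_2 = 5.6000 − 101.3260·(5.6000 − 3.2000) / (101.3260 − (-41.5220))
   = 5.6000 − (243.182400)/(142.848000) = 3.897614

3.8976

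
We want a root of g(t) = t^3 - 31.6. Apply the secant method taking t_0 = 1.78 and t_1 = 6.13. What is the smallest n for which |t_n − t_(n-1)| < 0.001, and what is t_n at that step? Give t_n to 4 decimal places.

g(1.78) = -25.960248, g(6.13) = 198.746397
t_2 = 6.130000 − 198.746397·(4.350000)/(224.706645) = 2.282553;  |Δ| = 3.847447
g(2.282553) = -19.707783
t_3 = 2.282553 − (-19.707783)·(-3.847447)/(-218.454180) = 2.629650;  |Δ| = 0.347096
g(2.629650) = -13.415821
t_4 = 2.629650 − (-13.415821)·(0.347096)/(6.291962) = 3.369734;  |Δ| = 0.740084
g(3.369734) = 6.663691
t_5 = 3.369734 − 6.663691·(0.740084)/(20.079512) = 3.124126;  |Δ| = 0.245608
g(3.124126) = -1.108026
t_6 = 3.124126 − (-1.108026)·(-0.245608)/(-7.771717) = 3.159143;  |Δ| = 0.035017
g(3.159143) = -0.071183
t_7 = 3.159143 − (-0.071183)·(0.035017)/(1.036843) = 3.161547;  |Δ| = 0.002404
g(3.161547) = 0.000850
t_8 = 3.161547 − 0.000850·(0.002404)/(0.072033) = 3.161518;  |Δ| = 0.000028
|t_8 − t_7| = 0.000028 < 0.001

n = 8, t_n = 3.1615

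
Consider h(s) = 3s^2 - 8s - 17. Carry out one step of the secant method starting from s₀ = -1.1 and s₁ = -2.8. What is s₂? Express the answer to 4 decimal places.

h(-1.1) = -4.570000, h(-2.8) = 28.920000
s₂ = -2.800000 − 28.920000·(-2.800000 − (-1.100000)) / (28.920000 − (-4.570000)) = -2.800000 − (-49.164000)/(33.490000) = -1.331980

-1.3320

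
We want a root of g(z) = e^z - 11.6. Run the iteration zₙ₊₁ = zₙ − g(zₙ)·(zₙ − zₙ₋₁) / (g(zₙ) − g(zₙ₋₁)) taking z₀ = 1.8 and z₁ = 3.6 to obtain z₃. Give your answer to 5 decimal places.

2.29466

g(1.8) = -5.5503525, g(3.6) = 24.9982344
z₂ = 3.6000000 − 24.9982344·(3.6000000 − 1.8000000) / (24.9982344 − (-5.5503525)) = 3.6000000 − (44.9968220)/(30.5485870) = 2.1270408
g(2.1270408) = -3.2099976
z₃ = 2.1270408 − (-3.2099976)·(2.1270408 − 3.6000000) / (-3.2099976 − 24.9982344) = 2.1270408 − (4.7281955)/(-28.2082320) = 2.2946584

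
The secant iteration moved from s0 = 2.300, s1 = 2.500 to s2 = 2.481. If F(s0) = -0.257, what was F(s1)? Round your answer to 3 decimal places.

0.027

The secant line through (2.300, -0.257) and (2.500, F(s1)) crosses zero at s2 = 2.481.
So (2.300, -0.257), (2.500, F(s1)), (2.481, 0) are collinear:
F(s1) = -0.257 · (2.500 − 2.481) / (2.300 − 2.481) = -0.257 · (0.01900)/(-0.18100) = 0.02698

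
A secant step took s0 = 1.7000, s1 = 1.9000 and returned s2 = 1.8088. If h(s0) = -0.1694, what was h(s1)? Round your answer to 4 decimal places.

0.1420

The secant line through (1.7000, -0.1694) and (1.9000, h(s1)) crosses zero at s2 = 1.8088.
So (1.7000, -0.1694), (1.9000, h(s1)), (1.8088, 0) are collinear:
h(s1) = -0.1694 · (1.9000 − 1.8088) / (1.7000 − 1.8088) = -0.1694 · (0.091200)/(-0.108800) = 0.141997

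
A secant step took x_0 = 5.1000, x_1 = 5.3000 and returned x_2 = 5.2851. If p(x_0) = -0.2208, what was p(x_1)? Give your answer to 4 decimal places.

The secant line through (5.1000, -0.2208) and (5.3000, p(x_1)) crosses zero at x_2 = 5.2851.
So (5.1000, -0.2208), (5.3000, p(x_1)), (5.2851, 0) are collinear:
p(x_1) = -0.2208 · (5.3000 − 5.2851) / (5.1000 − 5.2851) = -0.2208 · (0.014900)/(-0.185100) = 0.017774

0.0178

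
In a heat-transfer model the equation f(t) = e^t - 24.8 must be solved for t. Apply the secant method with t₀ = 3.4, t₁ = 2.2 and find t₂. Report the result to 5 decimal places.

f(3.4) = 5.1641000, f(2.2) = -15.7749865
t₂ = 2.2000000 − (-15.7749865)·(2.2000000 − 3.4000000) / (-15.7749865 − 5.1641000) = 2.2000000 − (18.9299838)/(-20.9390865) = 3.1040501

3.10405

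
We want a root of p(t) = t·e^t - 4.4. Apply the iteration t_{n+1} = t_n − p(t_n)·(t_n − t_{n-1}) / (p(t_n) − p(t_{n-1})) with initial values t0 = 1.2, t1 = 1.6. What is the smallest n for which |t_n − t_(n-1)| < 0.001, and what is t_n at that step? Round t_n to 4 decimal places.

p(1.2) = -0.415860, p(1.6) = 3.524852
t2 = 1.600000 − 3.524852·(0.400000)/(3.940712) = 1.242212;  |Δ| = 0.357788
p(1.242212) = -0.097893
t3 = 1.242212 − (-0.097893)·(-0.357788)/(-3.622744) = 1.251880;  |Δ| = 0.009668
p(1.251880) = -0.022290
t4 = 1.251880 − (-0.022290)·(0.009668)/(0.075603) = 1.254730;  |Δ| = 0.002850
p(1.254730) = 0.000202
t5 = 1.254730 − 0.000202·(0.002850)/(0.022492) = 1.254704;  |Δ| = 0.000026
|t5 − t4| = 0.000026 < 0.001

n = 5, t_n = 1.2547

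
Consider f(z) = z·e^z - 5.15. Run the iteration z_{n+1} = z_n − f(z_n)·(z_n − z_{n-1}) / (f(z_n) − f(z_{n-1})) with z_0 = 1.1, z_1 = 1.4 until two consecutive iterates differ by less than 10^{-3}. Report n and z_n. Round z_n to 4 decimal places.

f(1.1) = -1.845417, f(1.4) = 0.527280
z_2 = 1.400000 − 0.527280·(0.300000)/(2.372697) = 1.333332;  |Δ| = 0.066668
f(1.333332) = -0.091792
z_3 = 1.333332 − (-0.091792)·(-0.066668)/(-0.619072) = 1.343217;  |Δ| = 0.009885
f(1.343217) = -0.003669
z_4 = 1.343217 − (-0.003669)·(0.009885)/(0.088122) = 1.343628;  |Δ| = 0.000412
|z_4 − z_3| = 0.000412 < 10^{-3}

n = 4, z_n = 1.3436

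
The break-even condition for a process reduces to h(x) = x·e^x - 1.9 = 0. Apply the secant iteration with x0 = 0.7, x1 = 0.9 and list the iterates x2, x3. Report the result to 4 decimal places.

0.8220, 0.8288

h(0.7) = -0.490373, h(0.9) = 0.313643
x2 = 0.900000 − 0.313643·(0.900000 − 0.700000) / (0.313643 − (-0.490373)) = 0.900000 − (0.062729)/(0.804016) = 0.821981
h(0.821981) = -0.029992
x3 = 0.821981 − (-0.029992)·(0.821981 − 0.900000) / (-0.029992 − 0.313643) = 0.821981 − (0.002340)/(-0.343634) = 0.828790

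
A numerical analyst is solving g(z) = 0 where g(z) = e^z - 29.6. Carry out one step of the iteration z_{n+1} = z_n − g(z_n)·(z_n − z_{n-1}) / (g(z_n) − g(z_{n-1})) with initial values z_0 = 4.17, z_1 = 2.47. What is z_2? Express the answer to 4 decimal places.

g(4.17) = 35.115452, g(2.47) = -17.777553
z_2 = 2.470000 − (-17.777553)·(2.470000 − 4.170000) / (-17.777553 − 35.115452) = 2.470000 − (30.221840)/(-52.893005) = 3.041377

3.0414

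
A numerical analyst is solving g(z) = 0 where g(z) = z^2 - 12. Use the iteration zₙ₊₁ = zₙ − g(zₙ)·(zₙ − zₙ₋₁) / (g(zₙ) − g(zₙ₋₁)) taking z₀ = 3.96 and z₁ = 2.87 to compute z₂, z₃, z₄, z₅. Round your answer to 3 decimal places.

g(3.96) = 3.68160, g(2.87) = -3.76310
z₂ = 2.87000 − (-3.76310)·(2.87000 − 3.96000) / (-3.76310 − 3.68160) = 2.87000 − (4.10178)/(-7.44470) = 3.42097
g(3.42097) = -0.29699
z₃ = 3.42097 − (-0.29699)·(3.42097 − 2.87000) / (-0.29699 − (-3.76310)) = 3.42097 − (-0.16363)/(3.46611) = 3.46818
g(3.46818) = 0.02824
z₄ = 3.46818 − 0.02824·(3.46818 − 3.42097) / (0.02824 − (-0.29699)) = 3.46818 − (0.00133)/(0.32523) = 3.46408
g(3.46408) = -0.00018
z₅ = 3.46408 − (-0.00018)·(3.46408 − 3.46818) / (-0.00018 − 0.02824) = 3.46408 − (0.00000)/(-0.02842) = 3.46410

3.421, 3.468, 3.464, 3.464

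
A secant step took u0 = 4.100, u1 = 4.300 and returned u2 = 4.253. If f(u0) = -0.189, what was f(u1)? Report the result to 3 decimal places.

The secant line through (4.100, -0.189) and (4.300, f(u1)) crosses zero at u2 = 4.253.
So (4.100, -0.189), (4.300, f(u1)), (4.253, 0) are collinear:
f(u1) = -0.189 · (4.300 − 4.253) / (4.100 − 4.253) = -0.189 · (0.04700)/(-0.15300) = 0.05806

0.058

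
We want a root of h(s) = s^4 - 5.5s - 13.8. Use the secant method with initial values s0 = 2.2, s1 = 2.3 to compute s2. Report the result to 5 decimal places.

2.26173

h(2.2) = -2.4744000, h(2.3) = 1.5341000
s2 = 2.3000000 − 1.5341000·(2.3000000 − 2.2000000) / (1.5341000 − (-2.4744000)) = 2.3000000 − (0.1534100)/(4.0085000) = 2.2617288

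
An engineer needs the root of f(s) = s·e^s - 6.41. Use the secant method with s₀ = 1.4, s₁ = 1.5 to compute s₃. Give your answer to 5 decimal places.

f(1.4) = -0.7327200, f(1.5) = 0.3125336
s₂ = 1.5000000 − 0.3125336·(1.5000000 − 1.4000000) / (0.3125336 − (-0.7327200)) = 1.5000000 − (0.0312534)/(1.0452537) = 1.4700997
f(1.4700997) = -0.0155528
s₃ = 1.4700997 − (-0.0155528)·(1.4700997 − 1.5000000) / (-0.0155528 − 0.3125336) = 1.4700997 − (0.0004650)/(-0.3280865) = 1.4715171

1.47152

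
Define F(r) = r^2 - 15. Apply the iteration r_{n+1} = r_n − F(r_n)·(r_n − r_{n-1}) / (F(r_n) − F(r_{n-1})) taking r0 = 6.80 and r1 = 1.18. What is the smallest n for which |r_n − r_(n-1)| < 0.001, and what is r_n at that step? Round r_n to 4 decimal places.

n = 7, r_n = 3.8730

F(6.80) = 31.240000, F(1.18) = -13.607600
r2 = 1.180000 − (-13.607600)·(-5.620000)/(-44.847600) = 2.885213;  |Δ| = 1.705213
F(2.885213) = -6.675546
r3 = 2.885213 − (-6.675546)·(1.705213)/(6.932054) = 4.527328;  |Δ| = 1.642115
F(4.527328) = 5.496696
r4 = 4.527328 − 5.496696·(1.642115)/(12.172241) = 3.785788;  |Δ| = 0.741540
F(3.785788) = -0.667812
r5 = 3.785788 − (-0.667812)·(-0.741540)/(-6.164508) = 3.866120;  |Δ| = 0.080332
F(3.866120) = -0.053116
r6 = 3.866120 − (-0.053116)·(0.080332)/(0.614696) = 3.873062;  |Δ| = 0.006942
F(3.873062) = 0.000606
r7 = 3.873062 − 0.000606·(0.006942)/(0.053722) = 3.872983;  |Δ| = 0.000078
|r7 − r6| = 0.000078 < 0.001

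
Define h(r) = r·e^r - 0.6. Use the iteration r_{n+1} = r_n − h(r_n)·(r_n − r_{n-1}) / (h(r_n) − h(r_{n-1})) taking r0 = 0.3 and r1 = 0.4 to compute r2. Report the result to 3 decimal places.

h(0.3) = -0.19504, h(0.4) = -0.00327
r2 = 0.40000 − (-0.00327)·(0.40000 − 0.30000) / (-0.00327 − (-0.19504)) = 0.40000 − (-0.00033)/(0.19177) = 0.40171

0.402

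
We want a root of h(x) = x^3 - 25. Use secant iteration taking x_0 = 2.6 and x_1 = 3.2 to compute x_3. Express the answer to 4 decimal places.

h(2.6) = -7.424000, h(3.2) = 7.768000
x_2 = 3.200000 − 7.768000·(3.200000 − 2.600000) / (7.768000 − (-7.424000)) = 3.200000 − (4.660800)/(15.192000) = 2.893207
h(2.893207) = -0.781987
x_3 = 2.893207 − (-0.781987)·(2.893207 − 3.200000) / (-0.781987 − 7.768000) = 2.893207 − (0.239908)/(-8.549987) = 2.921266

2.9213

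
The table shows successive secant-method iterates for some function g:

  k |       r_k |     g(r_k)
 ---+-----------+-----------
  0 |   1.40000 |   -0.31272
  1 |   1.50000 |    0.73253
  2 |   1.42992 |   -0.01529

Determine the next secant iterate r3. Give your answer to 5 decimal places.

1.43135

r3 = 1.42992 − (-0.01529)·(1.42992 − 1.50000) / (-0.01529 − 0.73253)
   = 1.42992 − (0.0010715)/(-0.7478200) = 1.4313529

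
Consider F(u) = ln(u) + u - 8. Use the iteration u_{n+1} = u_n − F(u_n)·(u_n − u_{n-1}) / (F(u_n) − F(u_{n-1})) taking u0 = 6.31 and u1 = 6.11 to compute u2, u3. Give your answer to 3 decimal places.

F(6.31) = 0.15214, F(6.11) = -0.08007
u2 = 6.11000 − (-0.08007)·(6.11000 − 6.31000) / (-0.08007 − 0.15214) = 6.11000 − (0.01601)/(-0.23221) = 6.17897
F(6.17897) = 0.00012
u3 = 6.17897 − 0.00012·(6.17897 − 6.11000) / (0.00012 − (-0.08007)) = 6.17897 − (0.00001)/(0.08019) = 6.17887

6.179, 6.179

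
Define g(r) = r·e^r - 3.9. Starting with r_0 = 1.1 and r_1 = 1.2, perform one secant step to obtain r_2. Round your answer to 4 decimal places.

1.1876

g(1.1) = -0.595417, g(1.2) = 0.084140
r_2 = 1.200000 − 0.084140·(1.200000 − 1.100000) / (0.084140 − (-0.595417)) = 1.200000 − (0.008414)/(0.679558) = 1.187618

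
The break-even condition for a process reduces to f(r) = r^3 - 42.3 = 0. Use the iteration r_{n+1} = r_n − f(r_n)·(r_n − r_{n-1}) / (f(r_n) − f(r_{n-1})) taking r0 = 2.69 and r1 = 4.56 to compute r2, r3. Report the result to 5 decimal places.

f(2.69) = -22.8348910, f(4.56) = 52.5188160
r2 = 4.5600000 − 52.5188160·(4.5600000 − 2.6900000) / (52.5188160 − (-22.8348910)) = 4.5600000 − (98.2101859)/(75.3537070) = 3.2566774
f(3.2566774) = -7.7598484
r3 = 3.2566774 − (-7.7598484)·(3.2566774 − 4.5600000) / (-7.7598484 − 52.5188160) = 3.2566774 − (10.1135855)/(-60.2786644) = 3.4244580

3.25668, 3.42446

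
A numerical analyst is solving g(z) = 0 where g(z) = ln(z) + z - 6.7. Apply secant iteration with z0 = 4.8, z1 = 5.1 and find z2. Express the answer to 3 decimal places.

5.076

g(4.8) = -0.33138, g(5.1) = 0.02924
z2 = 5.10000 − 0.02924·(5.10000 − 4.80000) / (0.02924 − (-0.33138)) = 5.10000 − (0.00877)/(0.36062) = 5.07568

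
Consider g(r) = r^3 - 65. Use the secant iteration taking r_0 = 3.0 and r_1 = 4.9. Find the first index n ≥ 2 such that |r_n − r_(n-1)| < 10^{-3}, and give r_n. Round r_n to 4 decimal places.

g(3.0) = -38.000000, g(4.9) = 52.649000
r_2 = 4.900000 − 52.649000·(1.900000)/(90.649000) = 3.796479;  |Δ| = 1.103521
g(3.796479) = -10.280400
r_3 = 3.796479 − (-10.280400)·(-1.103521)/(-62.929400) = 3.976754;  |Δ| = 0.180276
g(3.976754) = -2.109317
r_4 = 3.976754 − (-2.109317)·(0.180276)/(8.171084) = 4.023292;  |Δ| = 0.046537
g(4.023292) = 0.124515
r_5 = 4.023292 − 0.124515·(0.046537)/(2.233832) = 4.020698;  |Δ| = 0.002594
g(4.020698) = -0.001370
r_6 = 4.020698 − (-0.001370)·(-0.002594)/(-0.125885) = 4.020726;  |Δ| = 0.000028
|r_6 − r_5| = 0.000028 < 10^{-3}

n = 6, r_n = 4.0207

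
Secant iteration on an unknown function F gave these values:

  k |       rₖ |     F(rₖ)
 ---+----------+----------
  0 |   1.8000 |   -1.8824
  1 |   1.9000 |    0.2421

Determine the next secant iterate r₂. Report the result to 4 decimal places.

r₂ = 1.9000 − 0.2421·(1.9000 − 1.8000) / (0.2421 − (-1.8824))
   = 1.9000 − (0.024210)/(2.124500) = 1.888604

1.8886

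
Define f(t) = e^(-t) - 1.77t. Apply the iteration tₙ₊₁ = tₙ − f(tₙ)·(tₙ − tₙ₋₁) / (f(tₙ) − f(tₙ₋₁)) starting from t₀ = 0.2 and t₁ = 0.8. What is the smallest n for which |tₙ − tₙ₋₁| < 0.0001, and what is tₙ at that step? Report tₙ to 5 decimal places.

n = 5, tₙ = 0.38459

f(0.2) = 0.4647308, f(0.8) = -0.9666710
t₂ = 0.8000000 − (-0.9666710)·(0.6000000)/(-1.4314018) = 0.3948010;  |Δ| = 0.4051990
f(0.3948010) = -0.0249836
t₃ = 0.3948010 − (-0.0249836)·(-0.4051990)/(0.9416875) = 0.3840508;  |Δ| = 0.0107502
f(0.3840508) = 0.0013270
t₄ = 0.3840508 − 0.0013270·(-0.0107502)/(0.0263105) = 0.3845930;  |Δ| = 0.0005422
f(0.3845930) = -0.0000019
t₅ = 0.3845930 − (-0.0000019)·(0.0005422)/(-0.0013288) = 0.3845922;  |Δ| = 0.0000008
|t₅ − t₄| = 0.0000008 < 0.0001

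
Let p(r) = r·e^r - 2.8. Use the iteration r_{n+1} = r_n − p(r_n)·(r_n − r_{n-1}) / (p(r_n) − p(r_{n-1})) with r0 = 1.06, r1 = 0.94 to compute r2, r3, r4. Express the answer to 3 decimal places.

1.012, 1.015, 1.015

p(1.06) = 0.25955, p(0.94) = -0.39362
r2 = 0.94000 − (-0.39362)·(0.94000 − 1.06000) / (-0.39362 − 0.25955) = 0.94000 − (0.04723)/(-0.65317) = 1.01232
p(1.01232) = -0.01414
r3 = 1.01232 − (-0.01414)·(1.01232 − 0.94000) / (-0.01414 − (-0.39362)) = 1.01232 − (-0.00102)/(0.37947) = 1.01501
p(1.01501) = 0.00081
r4 = 1.01501 − 0.00081·(1.01501 − 1.01232) / (0.00081 − (-0.01414)) = 1.01501 − (0.00000)/(0.01496) = 1.01486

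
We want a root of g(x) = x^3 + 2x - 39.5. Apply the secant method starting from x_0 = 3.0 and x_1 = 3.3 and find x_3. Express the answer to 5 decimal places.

g(3.0) = -6.5000000, g(3.3) = 3.0370000
x_2 = 3.3000000 − 3.0370000·(3.3000000 − 3.0000000) / (3.0370000 − (-6.5000000)) = 3.3000000 − (0.9111000)/(9.5370000) = 3.2044668
g(3.2044668) = -0.1856542
x_3 = 3.2044668 − (-0.1856542)·(3.2044668 − 3.3000000) / (-0.1856542 − 3.0370000) = 3.2044668 − (0.0177361)/(-3.2226542) = 3.2099704

3.20997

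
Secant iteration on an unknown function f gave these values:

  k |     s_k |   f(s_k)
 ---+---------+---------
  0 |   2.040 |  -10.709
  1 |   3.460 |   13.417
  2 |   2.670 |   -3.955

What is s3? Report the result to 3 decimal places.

s3 = 2.670 − (-3.955)·(2.670 − 3.460) / (-3.955 − 13.417)
   = 2.670 − (3.12445)/(-17.37200) = 2.84986

2.850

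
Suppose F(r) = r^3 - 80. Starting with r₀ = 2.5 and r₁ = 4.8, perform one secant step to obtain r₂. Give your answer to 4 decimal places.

4.0591

F(2.5) = -64.375000, F(4.8) = 30.592000
r₂ = 4.800000 − 30.592000·(4.800000 − 2.500000) / (30.592000 − (-64.375000)) = 4.800000 − (70.361600)/(94.967000) = 4.059094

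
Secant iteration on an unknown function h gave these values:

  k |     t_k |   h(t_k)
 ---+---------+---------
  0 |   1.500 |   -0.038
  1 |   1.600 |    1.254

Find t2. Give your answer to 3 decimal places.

t2 = 1.600 − 1.254·(1.600 − 1.500) / (1.254 − (-0.038))
   = 1.600 − (0.12540)/(1.29200) = 1.50294

1.503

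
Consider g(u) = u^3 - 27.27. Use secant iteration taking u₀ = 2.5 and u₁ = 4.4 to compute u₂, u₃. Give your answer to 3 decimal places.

g(2.5) = -11.64500, g(4.4) = 57.91400
u₂ = 4.40000 − 57.91400·(4.40000 − 2.50000) / (57.91400 − (-11.64500)) = 4.40000 − (110.03660)/(69.55900) = 2.81808
g(2.81808) = -4.88995
u₃ = 2.81808 − (-4.88995)·(2.81808 − 4.40000) / (-4.88995 − 57.91400) = 2.81808 − (7.73549)/(-62.80395) = 2.94125

2.818, 2.941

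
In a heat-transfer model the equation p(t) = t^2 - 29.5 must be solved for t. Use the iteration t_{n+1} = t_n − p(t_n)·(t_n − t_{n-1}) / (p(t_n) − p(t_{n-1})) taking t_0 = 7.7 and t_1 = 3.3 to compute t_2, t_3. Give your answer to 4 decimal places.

4.9918, 5.5444

p(7.7) = 29.790000, p(3.3) = -18.610000
t_2 = 3.300000 − (-18.610000)·(3.300000 − 7.700000) / (-18.610000 − 29.790000) = 3.300000 − (81.884000)/(-48.400000) = 4.991818
p(4.991818) = -4.581751
t_3 = 4.991818 − (-4.581751)·(4.991818 − 3.300000) / (-4.581751 − (-18.610000)) = 4.991818 − (-7.751490)/(14.028249) = 5.544381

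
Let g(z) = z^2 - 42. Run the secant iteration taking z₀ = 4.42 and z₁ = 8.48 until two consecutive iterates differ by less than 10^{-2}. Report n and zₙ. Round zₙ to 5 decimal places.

g(4.42) = -22.4636000, g(8.48) = 29.9104000
z₂ = 8.4800000 − 29.9104000·(4.0600000)/(52.3740000) = 6.1613643;  |Δ| = 2.3186357
g(6.1613643) = -4.0375895
z₃ = 6.1613643 − (-4.0375895)·(-2.3186357)/(-33.9479895) = 6.4371303;  |Δ| = 0.2757659
g(6.4371303) = -0.5633539
z₄ = 6.4371303 − (-0.5633539)·(0.2757659)/(3.4742356) = 6.4818462;  |Δ| = 0.0447160
g(6.4818462) = 0.0143307
z₅ = 6.4818462 − 0.0143307·(0.0447160)/(0.5776845) = 6.4807370;  |Δ| = 0.0011093
|z₅ − z₄| = 0.0011093 < 10^{-2}

n = 5, zₙ = 6.48074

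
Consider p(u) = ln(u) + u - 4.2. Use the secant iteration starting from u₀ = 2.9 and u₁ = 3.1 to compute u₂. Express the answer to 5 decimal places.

p(2.9) = -0.2352893, p(3.1) = 0.0314021
u₂ = 3.1000000 − 0.0314021·(3.1000000 − 2.9000000) / (0.0314021 − (-0.2352893)) = 3.1000000 − (0.0062804)/(0.2666914) = 3.0764506

3.07645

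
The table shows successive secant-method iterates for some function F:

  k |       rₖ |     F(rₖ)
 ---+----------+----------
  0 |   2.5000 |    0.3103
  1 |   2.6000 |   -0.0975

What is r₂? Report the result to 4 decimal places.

r₂ = 2.6000 − (-0.0975)·(2.6000 − 2.5000) / (-0.0975 − 0.3103)
   = 2.6000 − (-0.009750)/(-0.407800) = 2.576091

2.5761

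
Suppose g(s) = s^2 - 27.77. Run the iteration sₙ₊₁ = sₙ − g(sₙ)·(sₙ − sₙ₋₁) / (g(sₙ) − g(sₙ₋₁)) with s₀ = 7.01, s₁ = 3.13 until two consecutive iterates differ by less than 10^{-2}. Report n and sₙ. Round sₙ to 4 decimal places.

n = 5, sₙ = 5.2697

g(7.01) = 21.370100, g(3.13) = -17.973100
s₂ = 3.130000 − (-17.973100)·(-3.880000)/(-39.343200) = 4.902495;  |Δ| = 1.772495
g(4.902495) = -3.735542
s₃ = 4.902495 − (-3.735542)·(1.772495)/(14.237558) = 5.367549;  |Δ| = 0.465054
g(5.367549) = 1.040581
s₄ = 5.367549 − 1.040581·(0.465054)/(4.776123) = 5.266227;  |Δ| = 0.101322
g(5.266227) = -0.036854
s₅ = 5.266227 − (-0.036854)·(-0.101322)/(-1.077435) = 5.269693;  |Δ| = 0.003466
|s₅ − s₄| = 0.003466 < 10^{-2}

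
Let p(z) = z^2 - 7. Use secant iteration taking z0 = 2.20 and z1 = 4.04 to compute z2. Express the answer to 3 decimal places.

p(2.20) = -2.16000, p(4.04) = 9.32160
z2 = 4.04000 − 9.32160·(4.04000 − 2.20000) / (9.32160 − (-2.16000)) = 4.04000 − (17.15174)/(11.48160) = 2.54615

2.546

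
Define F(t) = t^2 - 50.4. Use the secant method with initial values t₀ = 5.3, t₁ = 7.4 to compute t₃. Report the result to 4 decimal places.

7.0984

F(5.3) = -22.310000, F(7.4) = 4.360000
t₂ = 7.400000 − 4.360000·(7.400000 − 5.300000) / (4.360000 − (-22.310000)) = 7.400000 − (9.156000)/(26.670000) = 7.056693
F(7.056693) = -0.603085
t₃ = 7.056693 − (-0.603085)·(7.056693 − 7.400000) / (-0.603085 − 4.360000) = 7.056693 − (0.207043)/(-4.963085) = 7.098410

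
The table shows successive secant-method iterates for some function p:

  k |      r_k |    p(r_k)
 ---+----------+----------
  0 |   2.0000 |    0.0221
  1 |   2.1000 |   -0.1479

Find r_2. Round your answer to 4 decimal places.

2.0130

r_2 = 2.1000 − (-0.1479)·(2.1000 − 2.0000) / (-0.1479 − 0.0221)
   = 2.1000 − (-0.014790)/(-0.170000) = 2.013000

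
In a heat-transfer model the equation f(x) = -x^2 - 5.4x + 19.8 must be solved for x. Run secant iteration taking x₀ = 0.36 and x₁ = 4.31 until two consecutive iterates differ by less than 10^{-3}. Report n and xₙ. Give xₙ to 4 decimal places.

n = 6, xₙ = 2.5048

f(0.36) = 17.726400, f(4.31) = -22.050100
x₂ = 4.310000 − (-22.050100)·(3.950000)/(-39.776500) = 2.120318;  |Δ| = 2.189682
f(2.120318) = 3.854537
x₃ = 2.120318 − 3.854537·(-2.189682)/(25.904637) = 2.446136;  |Δ| = 0.325819
f(2.446136) = 0.607281
x₄ = 2.446136 − 0.607281·(0.325819)/(-3.247255) = 2.507069;  |Δ| = 0.060933
f(2.507069) = -0.023566
x₅ = 2.507069 − (-0.023566)·(0.060933)/(-0.630847) = 2.504793;  |Δ| = 0.002276
f(2.504793) = 0.000134
x₆ = 2.504793 − 0.000134·(-0.002276)/(0.023699) = 2.504805;  |Δ| = 0.000013
|x₆ − x₅| = 0.000013 < 10^{-3}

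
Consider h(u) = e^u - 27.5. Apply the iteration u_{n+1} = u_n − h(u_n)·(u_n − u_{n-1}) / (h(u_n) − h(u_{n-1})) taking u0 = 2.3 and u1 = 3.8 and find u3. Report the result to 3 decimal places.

h(2.3) = -17.52582, h(3.8) = 17.20118
u2 = 3.80000 − 17.20118·(3.80000 − 2.30000) / (17.20118 − (-17.52582)) = 3.80000 − (25.80178)/(34.72700) = 3.05701
h(3.05701) = -6.23609
u3 = 3.05701 − (-6.23609)·(3.05701 − 3.80000) / (-6.23609 − 17.20118) = 3.05701 − (4.63335)/(-23.43728) = 3.25470

3.255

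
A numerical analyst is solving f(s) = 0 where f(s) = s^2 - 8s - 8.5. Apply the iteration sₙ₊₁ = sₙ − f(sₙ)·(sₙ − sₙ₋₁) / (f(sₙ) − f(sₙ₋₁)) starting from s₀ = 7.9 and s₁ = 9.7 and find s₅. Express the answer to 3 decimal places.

8.950

f(7.9) = -9.29000, f(9.7) = 7.99000
s₂ = 9.70000 − 7.99000·(9.70000 − 7.90000) / (7.99000 − (-9.29000)) = 9.70000 − (14.38200)/(17.28000) = 8.86771
f(8.86771) = -0.80542
s₃ = 8.86771 − (-0.80542)·(8.86771 − 9.70000) / (-0.80542 − 7.99000) = 8.86771 − (0.67034)/(-8.79542) = 8.94392
f(8.94392) = -0.05762
s₄ = 8.94392 − (-0.05762)·(8.94392 − 8.86771) / (-0.05762 − (-0.80542)) = 8.94392 − (-0.00439)/(0.74779) = 8.94980
f(8.94980) = 0.00048
s₅ = 8.94980 − 0.00048·(8.94980 − 8.94392) / (0.00048 − (-0.05762)) = 8.94980 − (0.00000)/(0.05811) = 8.94975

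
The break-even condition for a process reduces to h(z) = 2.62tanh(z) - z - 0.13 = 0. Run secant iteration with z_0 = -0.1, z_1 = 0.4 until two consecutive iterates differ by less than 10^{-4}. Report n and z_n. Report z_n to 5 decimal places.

h(-0.1) = -0.2911301, h(0.4) = 0.4654663
z_2 = 0.4000000 − 0.4654663·(0.5000000)/(0.7565964) = 0.0923946;  |Δ| = 0.3076054
h(0.0923946) = 0.0189928
z_3 = 0.0923946 − 0.0189928·(-0.3076054)/(-0.4464735) = 0.0793092;  |Δ| = 0.0130854
h(0.0793092) = -0.0019536
z_4 = 0.0793092 − (-0.0019536)·(-0.0130854)/(-0.0209464) = 0.0805297;  |Δ| = 0.0012204
h(0.0805297) = 0.0000032
z_5 = 0.0805297 − 0.0000032·(0.0012204)/(0.0019568) = 0.0805277;  |Δ| = 0.0000020
|z_5 − z_4| = 0.0000020 < 10^{-4}

n = 5, z_n = 0.08053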